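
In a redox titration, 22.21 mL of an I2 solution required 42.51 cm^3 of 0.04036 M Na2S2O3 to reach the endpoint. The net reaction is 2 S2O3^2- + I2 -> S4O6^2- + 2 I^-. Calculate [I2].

n(Na2S2O3) = 0.04036 x 0.04251 = 0.001716 mol.
From the balanced equation, 2 mol Na2S2O3 reacts with 1 mol I2, so n(I2) = 0.001716 x 1/2 = 0.0008579 mol.
[I2] = 0.0008579 / 0.02221 L = 0.0386 M.

0.0386 M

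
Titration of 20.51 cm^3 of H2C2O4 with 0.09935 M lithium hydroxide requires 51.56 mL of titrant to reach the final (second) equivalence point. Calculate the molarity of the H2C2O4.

n(LiOH) = 0.09935 x 0.05156 = 0.005122 mol.
At the final (second) equivalence point, 2 mol OH^- react per mol H2C2O4, so n(H2C2O4) = 0.005122 / 2 = 0.002561 mol.
[H2C2O4] = 0.002561 / 0.02051 L = 0.125 M.

0.125 M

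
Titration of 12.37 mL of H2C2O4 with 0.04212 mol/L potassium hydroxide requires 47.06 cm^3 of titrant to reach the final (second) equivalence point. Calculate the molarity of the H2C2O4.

n(KOH) = 0.04212 x 0.04706 = 0.001982 mol.
At the final (second) equivalence point, 2 mol OH^- react per mol H2C2O4, so n(H2C2O4) = 0.001982 / 2 = 0.0009911 mol.
[H2C2O4] = 0.0009911 / 0.01237 L = 0.0801 M.

0.0801 M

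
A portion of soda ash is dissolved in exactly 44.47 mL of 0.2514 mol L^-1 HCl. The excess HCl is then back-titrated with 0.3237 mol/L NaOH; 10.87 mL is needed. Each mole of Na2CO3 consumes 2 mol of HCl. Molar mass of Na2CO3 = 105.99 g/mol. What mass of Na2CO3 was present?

Total n(HCl) added = 0.2514 x 0.04447 = 0.01118 mol.
n(NaOH) used = 0.3237 x 0.01087 = 0.003519 mol, which equals the excess n(HCl).
So n(HCl) consumed by the sample = 0.01118 - 0.003519 = 0.007661 mol.
n(Na2CO3) = 0.007661 / 2 = 0.003831 mol.
mass = 0.003831 mol x 105.99 g/mol = 0.406 g.

0.406 g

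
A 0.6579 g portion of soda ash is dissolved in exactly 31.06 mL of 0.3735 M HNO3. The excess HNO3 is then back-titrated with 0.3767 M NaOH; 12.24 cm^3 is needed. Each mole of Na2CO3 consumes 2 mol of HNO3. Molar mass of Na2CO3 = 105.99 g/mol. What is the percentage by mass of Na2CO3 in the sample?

Total n(HNO3) added = 0.3735 x 0.03106 = 0.01160 mol.
n(NaOH) used = 0.3767 x 0.01224 = 0.004611 mol, which equals the excess n(HNO3).
So n(HNO3) consumed by the sample = 0.01160 - 0.004611 = 0.006990 mol.
n(Na2CO3) = 0.006990 / 2 = 0.003495 mol.
mass Na2CO3 = 0.003495 x 105.99 = 0.3704 g, so %Na2CO3 = 0.3704/0.6579 x 100 = 56.3%.

56.3%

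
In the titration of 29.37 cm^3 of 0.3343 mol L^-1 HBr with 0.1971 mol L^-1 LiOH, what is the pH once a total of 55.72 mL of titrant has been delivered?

12.14

n(acid) = 0.3343 x 0.02937 = 0.009818 mol; n(LiOH) added = 0.1971 x 0.05572 = 0.01098 mol.
Base is in excess by 0.01098 - 0.009818 = 0.001164 mol in a total volume of 0.08509 L.
[OH^-] = 0.001164/0.08509 = 0.01368 M, so pOH = 1.86 and pH = 14.00 - 1.86 = 12.14.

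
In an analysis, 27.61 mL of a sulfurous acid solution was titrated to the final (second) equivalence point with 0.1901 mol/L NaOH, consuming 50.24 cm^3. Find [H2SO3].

n(NaOH) = 0.1901 x 0.05024 = 0.009551 mol.
At the final (second) equivalence point, 2 mol OH^- react per mol H2SO3, so n(H2SO3) = 0.009551 / 2 = 0.004775 mol.
[H2SO3] = 0.004775 / 0.02761 L = 0.173 M.

0.173 M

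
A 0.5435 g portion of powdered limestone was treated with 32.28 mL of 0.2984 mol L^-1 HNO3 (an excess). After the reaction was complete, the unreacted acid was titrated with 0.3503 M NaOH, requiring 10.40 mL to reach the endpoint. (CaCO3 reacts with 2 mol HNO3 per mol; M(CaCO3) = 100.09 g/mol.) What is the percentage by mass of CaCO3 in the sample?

Total n(HNO3) added = 0.2984 x 0.03228 = 0.009632 mol.
n(NaOH) used = 0.3503 x 0.01040 = 0.003643 mol, which equals the excess n(HNO3).
So n(HNO3) consumed by the sample = 0.009632 - 0.003643 = 0.005989 mol.
n(CaCO3) = 0.005989 / 2 = 0.002995 mol.
mass CaCO3 = 0.002995 x 100.09 = 0.2997 g, so %CaCO3 = 0.2997/0.5435 x 100 = 55.1%.

55.1%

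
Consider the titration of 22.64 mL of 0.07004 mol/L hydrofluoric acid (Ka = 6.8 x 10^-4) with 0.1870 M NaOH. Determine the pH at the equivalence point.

7.94

n(HF) = 0.07004 x 0.02264 = 0.001586 mol; V(NaOH) at equivalence = 0.001586/0.1870 = 0.008480 L.
At equivalence all the acid is converted to F-; total volume = 0.02264 + 0.008480 = 0.03112 L, so [F-] = 0.001586/0.03112 = 0.05096 M.
Kb = Kw/Ka = 1.0e-14 / 6.8 x 10^-4 = 1.47e-11.
[OH^-] = sqrt(Kb x [F-]) = sqrt(1.47e-11 x 0.05096) = 8.66e-7 M.
pOH = 6.06, so pH = 14.00 - 6.06 = 7.94.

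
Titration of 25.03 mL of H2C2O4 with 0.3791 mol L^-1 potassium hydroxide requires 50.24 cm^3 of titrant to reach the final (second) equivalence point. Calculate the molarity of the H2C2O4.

0.380 M

n(KOH) = 0.3791 x 0.05024 = 0.01905 mol.
At the final (second) equivalence point, 2 mol OH^- react per mol H2C2O4, so n(H2C2O4) = 0.01905 / 2 = 0.009523 mol.
[H2C2O4] = 0.009523 / 0.02503 L = 0.380 M.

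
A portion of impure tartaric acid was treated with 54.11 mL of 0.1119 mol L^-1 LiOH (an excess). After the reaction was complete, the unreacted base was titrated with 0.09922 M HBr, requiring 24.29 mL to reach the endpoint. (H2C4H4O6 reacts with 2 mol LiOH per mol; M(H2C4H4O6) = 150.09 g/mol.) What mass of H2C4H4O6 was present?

Total n(LiOH) added = 0.1119 x 0.05411 = 0.006055 mol.
n(HBr) used = 0.09922 x 0.02429 = 0.002410 mol, which equals the excess n(LiOH).
So n(LiOH) consumed by the sample = 0.006055 - 0.002410 = 0.003645 mol.
n(H2C4H4O6) = 0.003645 / 2 = 0.001822 mol.
mass = 0.001822 mol x 150.09 g/mol = 0.274 g.

0.274 g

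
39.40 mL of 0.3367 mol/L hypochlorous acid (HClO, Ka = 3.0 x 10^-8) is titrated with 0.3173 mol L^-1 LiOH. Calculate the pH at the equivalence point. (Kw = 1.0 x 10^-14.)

10.37

n(HClO) = 0.3367 x 0.03940 = 0.01327 mol; V(LiOH) at equivalence = 0.01327/0.3173 = 0.04181 L.
At equivalence all the acid is converted to ClO-; total volume = 0.03940 + 0.04181 = 0.08121 L, so [ClO-] = 0.01327/0.08121 = 0.1634 M.
Kb = Kw/Ka = 1.0e-14 / 3.0 x 10^-8 = 3.33e-7.
[OH^-] = sqrt(Kb x [ClO-]) = sqrt(3.33e-7 x 0.1634) = 0.000233 M.
pOH = 3.63, so pH = 14.00 - 3.63 = 10.37.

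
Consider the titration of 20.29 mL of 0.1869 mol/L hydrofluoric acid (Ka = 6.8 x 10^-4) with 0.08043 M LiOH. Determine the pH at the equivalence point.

7.96

n(HF) = 0.1869 x 0.02029 = 0.003792 mol; V(LiOH) at equivalence = 0.003792/0.08043 = 0.04715 L.
At equivalence all the acid is converted to F-; total volume = 0.02029 + 0.04715 = 0.06744 L, so [F-] = 0.003792/0.06744 = 0.05623 M.
Kb = Kw/Ka = 1.0e-14 / 6.8 x 10^-4 = 1.47e-11.
[OH^-] = sqrt(Kb x [F-]) = sqrt(1.47e-11 x 0.05623) = 9.09e-7 M.
pOH = 6.04, so pH = 14.00 - 6.04 = 7.96.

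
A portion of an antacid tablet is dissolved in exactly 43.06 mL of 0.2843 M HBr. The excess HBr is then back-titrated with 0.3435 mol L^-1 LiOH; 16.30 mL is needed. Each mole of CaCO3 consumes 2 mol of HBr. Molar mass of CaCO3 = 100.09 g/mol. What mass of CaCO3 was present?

Total n(HBr) added = 0.2843 x 0.04306 = 0.01224 mol.
n(LiOH) used = 0.3435 x 0.01630 = 0.005599 mol, which equals the excess n(HBr).
So n(HBr) consumed by the sample = 0.01224 - 0.005599 = 0.006643 mol.
n(CaCO3) = 0.006643 / 2 = 0.003321 mol.
mass = 0.003321 mol x 100.09 g/mol = 0.332 g.

0.332 g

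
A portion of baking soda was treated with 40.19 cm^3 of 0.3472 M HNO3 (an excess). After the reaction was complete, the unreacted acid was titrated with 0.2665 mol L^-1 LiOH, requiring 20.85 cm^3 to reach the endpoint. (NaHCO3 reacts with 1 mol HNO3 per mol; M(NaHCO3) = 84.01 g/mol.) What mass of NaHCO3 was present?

0.705 g

Total n(HNO3) added = 0.3472 x 0.04019 = 0.01395 mol.
n(LiOH) used = 0.2665 x 0.02085 = 0.005557 mol, which equals the excess n(HNO3).
So n(HNO3) consumed by the sample = 0.01395 - 0.005557 = 0.008397 mol.
n(NaHCO3) = 0.008397 / 1 = 0.008397 mol.
mass = 0.008397 mol x 84.01 g/mol = 0.705 g.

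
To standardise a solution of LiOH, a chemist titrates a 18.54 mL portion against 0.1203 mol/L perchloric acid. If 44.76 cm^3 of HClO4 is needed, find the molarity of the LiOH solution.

n(HClO4) delivered = 0.1203 x 0.04476 = 0.005385 mol.
For a 1:1 reaction, n(LiOH) = 0.005385 mol.
[LiOH] = 0.005385 mol / 0.01854 L = 0.290 M.

0.290 M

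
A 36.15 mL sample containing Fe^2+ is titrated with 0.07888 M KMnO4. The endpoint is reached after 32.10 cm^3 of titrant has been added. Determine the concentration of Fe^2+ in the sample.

0.350 M

n(KMnO4) = 0.07888 x 0.03210 = 0.002532 mol.
From the balanced equation, 1 mol KMnO4 reacts with 5 mol Fe^2+, so n(Fe^2+) = 0.002532 x 5/1 = 0.01266 mol.
[Fe^2+] = 0.01266 / 0.03615 L = 0.350 M.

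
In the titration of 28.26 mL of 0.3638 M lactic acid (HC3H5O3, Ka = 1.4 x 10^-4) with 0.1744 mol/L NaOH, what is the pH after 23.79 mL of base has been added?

Initial n(HC3H5O3) = 0.3638 x 0.02826 = 0.01028 mol.
n(NaOH) added = 0.1744 x 0.02379 = 0.004149 mol, converting that many moles of HC3H5O3 to C3H5O3-.
Remaining n(HC3H5O3) = 0.006132 mol; n(C3H5O3-) = 0.004149 mol.
By Henderson-Hasselbalch, pH = pKa + log([A^-]/[HA]) = 3.85 + log(0.004149/0.006132) = 3.85 + (-0.17) = 3.68.

3.68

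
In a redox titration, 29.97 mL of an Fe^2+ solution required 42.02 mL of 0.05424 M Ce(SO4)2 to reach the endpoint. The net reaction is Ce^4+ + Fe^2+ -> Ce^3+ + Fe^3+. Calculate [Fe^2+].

n(Ce(SO4)2) = 0.05424 x 0.04202 = 0.002279 mol.
From the balanced equation, 1 mol Ce(SO4)2 reacts with 1 mol Fe^2+, so n(Fe^2+) = 0.002279 x 1/1 = 0.002279 mol.
[Fe^2+] = 0.002279 / 0.02997 L = 0.0760 M.

0.0760 M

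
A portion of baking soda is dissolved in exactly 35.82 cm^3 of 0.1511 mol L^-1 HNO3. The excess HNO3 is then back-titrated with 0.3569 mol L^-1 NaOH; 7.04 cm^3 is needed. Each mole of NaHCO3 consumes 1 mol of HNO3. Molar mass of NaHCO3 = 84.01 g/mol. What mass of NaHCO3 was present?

0.244 g

Total n(HNO3) added = 0.1511 x 0.03582 = 0.005412 mol.
n(NaOH) used = 0.3569 x 0.007040 = 0.002513 mol, which equals the excess n(HNO3).
So n(HNO3) consumed by the sample = 0.005412 - 0.002513 = 0.002900 mol.
n(NaHCO3) = 0.002900 / 1 = 0.002900 mol.
mass = 0.002900 mol x 84.01 g/mol = 0.244 g.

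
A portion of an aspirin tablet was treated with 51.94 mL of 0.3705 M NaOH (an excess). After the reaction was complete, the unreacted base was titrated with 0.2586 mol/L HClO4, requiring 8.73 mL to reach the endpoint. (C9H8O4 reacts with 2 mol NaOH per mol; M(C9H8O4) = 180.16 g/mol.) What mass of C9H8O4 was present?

Total n(NaOH) added = 0.3705 x 0.05194 = 0.01924 mol.
n(HClO4) used = 0.2586 x 0.008730 = 0.002258 mol, which equals the excess n(NaOH).
So n(NaOH) consumed by the sample = 0.01924 - 0.002258 = 0.01699 mol.
n(C9H8O4) = 0.01699 / 2 = 0.008493 mol.
mass = 0.008493 mol x 180.16 g/mol = 1.53 g.

1.53 g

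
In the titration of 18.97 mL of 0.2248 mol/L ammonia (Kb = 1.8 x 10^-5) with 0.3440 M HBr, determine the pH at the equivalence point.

5.06

n(NH3) = 0.2248 x 0.01897 = 0.004264 mol; V(HBr) at equivalence = 0.004264/0.3440 = 0.01240 L.
At equivalence the base is fully converted to NH4+; total volume = 0.03137 L, so [NH4+] = 0.004264/0.03137 = 0.1360 M.
Ka(NH4+) = Kw/Kb = 1.0e-14 / 1.8 x 10^-5 = 5.56e-10.
[H^+] = sqrt(Ka x [NH4+]) = sqrt(5.56e-10 x 0.1360) = 8.69e-6 M.
pH = -log(8.69e-6) = 5.06.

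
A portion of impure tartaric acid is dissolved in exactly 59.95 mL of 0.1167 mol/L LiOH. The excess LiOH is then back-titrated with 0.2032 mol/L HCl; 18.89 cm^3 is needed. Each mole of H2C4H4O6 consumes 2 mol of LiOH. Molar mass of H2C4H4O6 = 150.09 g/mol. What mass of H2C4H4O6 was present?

0.237 g

Total n(LiOH) added = 0.1167 x 0.05995 = 0.006996 mol.
n(HCl) used = 0.2032 x 0.01889 = 0.003838 mol, which equals the excess n(LiOH).
So n(LiOH) consumed by the sample = 0.006996 - 0.003838 = 0.003158 mol.
n(H2C4H4O6) = 0.003158 / 2 = 0.001579 mol.
mass = 0.001579 mol x 150.09 g/mol = 0.237 g.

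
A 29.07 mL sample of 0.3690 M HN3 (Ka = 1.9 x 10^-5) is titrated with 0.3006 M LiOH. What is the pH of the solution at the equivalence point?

n(HN3) = 0.3690 x 0.02907 = 0.01073 mol; V(LiOH) at equivalence = 0.01073/0.3006 = 0.03568 L.
At equivalence all the acid is converted to N3-; total volume = 0.02907 + 0.03568 = 0.06475 L, so [N3-] = 0.01073/0.06475 = 0.1657 M.
Kb = Kw/Ka = 1.0e-14 / 1.9 x 10^-5 = 5.26e-10.
[OH^-] = sqrt(Kb x [N3-]) = sqrt(5.26e-10 x 0.1657) = 9.34e-6 M.
pOH = 5.03, so pH = 14.00 - 5.03 = 8.97.

8.97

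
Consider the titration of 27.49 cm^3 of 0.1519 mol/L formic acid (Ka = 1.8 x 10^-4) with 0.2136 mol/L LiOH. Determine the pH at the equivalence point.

8.35

n(HCOOH) = 0.1519 x 0.02749 = 0.004176 mol; V(LiOH) at equivalence = 0.004176/0.2136 = 0.01955 L.
At equivalence all the acid is converted to HCOO-; total volume = 0.02749 + 0.01955 = 0.04704 L, so [HCOO-] = 0.004176/0.04704 = 0.08877 M.
Kb = Kw/Ka = 1.0e-14 / 1.8 x 10^-4 = 5.56e-11.
[OH^-] = sqrt(Kb x [HCOO-]) = sqrt(5.56e-11 x 0.08877) = 2.22e-6 M.
pOH = 5.65, so pH = 14.00 - 5.65 = 8.35.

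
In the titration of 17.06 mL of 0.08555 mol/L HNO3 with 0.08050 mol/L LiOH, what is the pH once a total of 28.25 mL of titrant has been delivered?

n(acid) = 0.08555 x 0.01706 = 0.001459 mol; n(LiOH) added = 0.08050 x 0.02825 = 0.002274 mol.
Base is in excess by 0.002274 - 0.001459 = 0.0008146 mol in a total volume of 0.04531 L.
[OH^-] = 0.0008146/0.04531 = 0.01798 M, so pOH = 1.75 and pH = 14.00 - 1.75 = 12.25.

12.25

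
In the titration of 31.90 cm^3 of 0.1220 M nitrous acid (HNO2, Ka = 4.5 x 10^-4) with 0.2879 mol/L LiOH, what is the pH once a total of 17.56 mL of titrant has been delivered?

n(acid) = 0.1220 x 0.03190 = 0.003892 mol; n(LiOH) added = 0.2879 x 0.01756 = 0.005056 mol.
Base is in excess by 0.005056 - 0.003892 = 0.001164 mol in a total volume of 0.04946 L.
[OH^-] = 0.001164/0.04946 = 0.02353 M, so pOH = 1.63 and pH = 14.00 - 1.63 = 12.37.

12.37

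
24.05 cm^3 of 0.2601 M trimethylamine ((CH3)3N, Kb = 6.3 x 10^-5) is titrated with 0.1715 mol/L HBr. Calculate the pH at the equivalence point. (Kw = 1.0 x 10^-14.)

n((CH3)3N) = 0.2601 x 0.02405 = 0.006255 mol; V(HBr) at equivalence = 0.006255/0.1715 = 0.03647 L.
At equivalence the base is fully converted to (CH3)3NH+; total volume = 0.06052 L, so [(CH3)3NH+] = 0.006255/0.06052 = 0.1034 M.
Ka((CH3)3NH+) = Kw/Kb = 1.0e-14 / 6.3 x 10^-5 = 1.59e-10.
[H^+] = sqrt(Ka x [(CH3)3NH+]) = sqrt(1.59e-10 x 0.1034) = 4.05e-6 M.
pH = -log(4.05e-6) = 5.39.

5.39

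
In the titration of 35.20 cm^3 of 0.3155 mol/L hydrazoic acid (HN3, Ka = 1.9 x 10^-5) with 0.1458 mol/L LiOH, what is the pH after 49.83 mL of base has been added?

5.00

Initial n(HN3) = 0.3155 x 0.03520 = 0.01111 mol.
n(LiOH) added = 0.1458 x 0.04983 = 0.007265 mol, converting that many moles of HN3 to N3-.
Remaining n(HN3) = 0.003840 mol; n(N3-) = 0.007265 mol.
By Henderson-Hasselbalch, pH = pKa + log([A^-]/[HA]) = 4.72 + log(0.007265/0.003840) = 4.72 + (+0.28) = 5.00.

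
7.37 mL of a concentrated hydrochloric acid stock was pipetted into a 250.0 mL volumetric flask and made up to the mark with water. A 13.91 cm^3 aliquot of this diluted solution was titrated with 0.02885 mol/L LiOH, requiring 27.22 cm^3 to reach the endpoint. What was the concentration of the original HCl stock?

n(LiOH) = 0.02885 x 0.02722 = 0.0007853 mol.
n(HCl) in the aliquot = 0.0007853 mol.
[diluted HCl] = 0.0007853 / 0.01391 = 0.05646 M.
Dilution factor = 250.0/7.370 = 33.92, so [stock] = 0.05646 x 33.92 = 1.92 M.

1.92 M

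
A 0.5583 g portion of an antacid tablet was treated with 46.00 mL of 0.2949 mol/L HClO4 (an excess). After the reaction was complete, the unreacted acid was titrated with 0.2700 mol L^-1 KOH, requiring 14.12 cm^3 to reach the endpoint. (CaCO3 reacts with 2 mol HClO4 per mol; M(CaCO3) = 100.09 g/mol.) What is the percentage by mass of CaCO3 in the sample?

87.4%

Total n(HClO4) added = 0.2949 x 0.04600 = 0.01357 mol.
n(KOH) used = 0.2700 x 0.01412 = 0.003812 mol, which equals the excess n(HClO4).
So n(HClO4) consumed by the sample = 0.01357 - 0.003812 = 0.009753 mol.
n(CaCO3) = 0.009753 / 2 = 0.004876 mol.
mass CaCO3 = 0.004876 x 100.09 = 0.4881 g, so %CaCO3 = 0.4881/0.5583 x 100 = 87.4%.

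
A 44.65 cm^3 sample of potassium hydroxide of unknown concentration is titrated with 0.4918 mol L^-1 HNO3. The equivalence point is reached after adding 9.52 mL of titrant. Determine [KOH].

n(HNO3) delivered = 0.4918 x 0.009520 = 0.004682 mol.
For a 1:1 reaction, n(KOH) = 0.004682 mol.
[KOH] = 0.004682 mol / 0.04465 L = 0.105 M.

0.105 M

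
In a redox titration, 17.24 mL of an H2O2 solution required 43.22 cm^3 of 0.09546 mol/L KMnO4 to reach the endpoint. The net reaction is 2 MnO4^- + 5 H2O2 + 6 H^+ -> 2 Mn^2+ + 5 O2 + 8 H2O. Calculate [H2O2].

n(KMnO4) = 0.09546 x 0.04322 = 0.004126 mol.
From the balanced equation, 2 mol KMnO4 reacts with 5 mol H2O2, so n(H2O2) = 0.004126 x 5/2 = 0.01031 mol.
[H2O2] = 0.01031 / 0.01724 L = 0.598 M.

0.598 M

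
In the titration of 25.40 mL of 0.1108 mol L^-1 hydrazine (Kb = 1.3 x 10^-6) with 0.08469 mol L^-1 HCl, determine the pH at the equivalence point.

4.72

n(N2H4) = 0.1108 x 0.02540 = 0.002814 mol; V(HCl) at equivalence = 0.002814/0.08469 = 0.03323 L.
At equivalence the base is fully converted to N2H5+; total volume = 0.05863 L, so [N2H5+] = 0.002814/0.05863 = 0.04800 M.
Ka(N2H5+) = Kw/Kb = 1.0e-14 / 1.3 x 10^-6 = 7.69e-9.
[H^+] = sqrt(Ka x [N2H5+]) = sqrt(7.69e-9 x 0.04800) = 1.92e-5 M.
pH = -log(1.92e-5) = 4.72.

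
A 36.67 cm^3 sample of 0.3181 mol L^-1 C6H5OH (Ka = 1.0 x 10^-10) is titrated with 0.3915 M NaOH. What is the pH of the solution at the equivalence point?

n(C6H5OH) = 0.3181 x 0.03667 = 0.01166 mol; V(NaOH) at equivalence = 0.01166/0.3915 = 0.02979 L.
At equivalence all the acid is converted to C6H5O-; total volume = 0.03667 + 0.02979 = 0.06646 L, so [C6H5O-] = 0.01166/0.06646 = 0.1755 M.
Kb = Kw/Ka = 1.0e-14 / 1.0 x 10^-10 = 0.000100.
[OH^-] = sqrt(Kb x [C6H5O-]) = sqrt(0.000100 x 0.1755) = 0.00419 M.
pOH = 2.38, so pH = 14.00 - 2.38 = 11.62.

11.62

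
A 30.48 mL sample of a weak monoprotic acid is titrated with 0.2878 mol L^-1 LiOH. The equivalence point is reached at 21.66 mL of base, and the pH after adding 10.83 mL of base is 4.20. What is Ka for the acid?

6.3 x 10^-5

10.83 mL is half of the equivalence volume, so this is the half-equivalence point where [HA] = [A^-].
At half-equivalence pH = pKa, so pKa = 4.20.
Ka = 10^(-4.20) = 6.3 x 10^-5.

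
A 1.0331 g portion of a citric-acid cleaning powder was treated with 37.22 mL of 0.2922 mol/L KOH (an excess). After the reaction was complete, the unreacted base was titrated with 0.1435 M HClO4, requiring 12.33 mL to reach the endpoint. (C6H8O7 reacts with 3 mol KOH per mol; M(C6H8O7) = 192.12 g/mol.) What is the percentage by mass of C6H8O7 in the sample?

56.4%

Total n(KOH) added = 0.2922 x 0.03722 = 0.01088 mol.
n(HClO4) used = 0.1435 x 0.01233 = 0.001769 mol, which equals the excess n(KOH).
So n(KOH) consumed by the sample = 0.01088 - 0.001769 = 0.009106 mol.
n(C6H8O7) = 0.009106 / 3 = 0.003035 mol.
mass C6H8O7 = 0.003035 x 192.12 = 0.5832 g, so %C6H8O7 = 0.5832/1.0331 x 100 = 56.4%.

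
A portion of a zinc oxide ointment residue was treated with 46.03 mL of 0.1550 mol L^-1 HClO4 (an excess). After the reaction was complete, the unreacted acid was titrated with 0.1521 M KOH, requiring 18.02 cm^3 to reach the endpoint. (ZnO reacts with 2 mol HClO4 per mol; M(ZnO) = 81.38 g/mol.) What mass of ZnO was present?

Total n(HClO4) added = 0.1550 x 0.04603 = 0.007135 mol.
n(KOH) used = 0.1521 x 0.01802 = 0.002741 mol, which equals the excess n(HClO4).
So n(HClO4) consumed by the sample = 0.007135 - 0.002741 = 0.004394 mol.
n(ZnO) = 0.004394 / 2 = 0.002197 mol.
mass = 0.002197 mol x 81.38 g/mol = 0.179 g.

0.179 g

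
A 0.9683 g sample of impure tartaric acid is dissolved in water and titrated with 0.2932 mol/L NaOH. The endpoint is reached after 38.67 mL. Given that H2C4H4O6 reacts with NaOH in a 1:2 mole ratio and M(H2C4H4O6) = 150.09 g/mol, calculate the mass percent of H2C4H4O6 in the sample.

n(NaOH) = 0.2932 x 0.03867 = 0.01134 mol.
n(H2C4H4O6) = 0.01134 / 2 = 0.005669 mol.
mass of H2C4H4O6 = 0.005669 x 150.09 = 0.8509 g.
% purity = 0.8509 / 0.9683 x 100 = 87.9%.

87.9%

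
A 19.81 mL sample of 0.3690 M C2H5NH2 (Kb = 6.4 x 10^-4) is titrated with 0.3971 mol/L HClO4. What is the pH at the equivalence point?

n(C2H5NH2) = 0.3690 x 0.01981 = 0.007310 mol; V(HClO4) at equivalence = 0.007310/0.3971 = 0.01841 L.
At equivalence the base is fully converted to C2H5NH3+; total volume = 0.03822 L, so [C2H5NH3+] = 0.007310/0.03822 = 0.1913 M.
Ka(C2H5NH3+) = Kw/Kb = 1.0e-14 / 6.4 x 10^-4 = 1.56e-11.
[H^+] = sqrt(Ka x [C2H5NH3+]) = sqrt(1.56e-11 x 0.1913) = 1.73e-6 M.
pH = -log(1.73e-6) = 5.76.

5.76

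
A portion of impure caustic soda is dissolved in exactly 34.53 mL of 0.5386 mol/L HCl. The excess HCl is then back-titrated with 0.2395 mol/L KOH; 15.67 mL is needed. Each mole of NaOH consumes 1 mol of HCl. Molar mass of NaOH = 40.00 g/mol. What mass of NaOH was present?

0.594 g

Total n(HCl) added = 0.5386 x 0.03453 = 0.01860 mol.
n(KOH) used = 0.2395 x 0.01567 = 0.003753 mol, which equals the excess n(HCl).
So n(HCl) consumed by the sample = 0.01860 - 0.003753 = 0.01484 mol.
n(NaOH) = 0.01484 / 1 = 0.01484 mol.
mass = 0.01484 mol x 40.00 g/mol = 0.594 g.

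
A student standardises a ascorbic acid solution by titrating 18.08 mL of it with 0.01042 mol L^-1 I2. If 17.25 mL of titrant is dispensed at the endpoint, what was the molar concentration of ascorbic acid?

n(I2) = 0.01042 x 0.01725 = 0.0001797 mol.
From the balanced equation, 1 mol I2 reacts with 1 mol ascorbic acid, so n(ascorbic acid) = 0.0001797 x 1/1 = 0.0001797 mol.
[ascorbic acid] = 0.0001797 / 0.01808 L = 0.00994 M.

0.00994 M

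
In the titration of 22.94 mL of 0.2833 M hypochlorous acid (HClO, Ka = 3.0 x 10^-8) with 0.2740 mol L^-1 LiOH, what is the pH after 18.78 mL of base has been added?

Initial n(HClO) = 0.2833 x 0.02294 = 0.006499 mol.
n(LiOH) added = 0.2740 x 0.01878 = 0.005146 mol, converting that many moles of HClO to ClO-.
Remaining n(HClO) = 0.001353 mol; n(ClO-) = 0.005146 mol.
By Henderson-Hasselbalch, pH = pKa + log([A^-]/[HA]) = 7.52 + log(0.005146/0.001353) = 7.52 + (+0.58) = 8.10.

8.10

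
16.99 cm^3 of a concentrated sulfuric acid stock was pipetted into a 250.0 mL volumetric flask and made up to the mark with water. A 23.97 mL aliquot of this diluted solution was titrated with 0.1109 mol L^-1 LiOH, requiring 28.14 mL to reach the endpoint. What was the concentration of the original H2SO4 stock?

n(LiOH) = 0.1109 x 0.02814 = 0.003121 mol.
n(H2SO4) in the aliquot = 0.003121 x 1/2 = 0.001560 mol.
[diluted H2SO4] = 0.001560 / 0.02397 = 0.06510 M.
Dilution factor = 250.0/16.99 = 14.71, so [stock] = 0.06510 x 14.71 = 0.958 M.

0.958 M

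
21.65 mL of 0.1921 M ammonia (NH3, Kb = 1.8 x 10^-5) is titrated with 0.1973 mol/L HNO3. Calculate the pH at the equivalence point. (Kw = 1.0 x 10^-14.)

n(NH3) = 0.1921 x 0.02165 = 0.004159 mol; V(HNO3) at equivalence = 0.004159/0.1973 = 0.02108 L.
At equivalence the base is fully converted to NH4+; total volume = 0.04273 L, so [NH4+] = 0.004159/0.04273 = 0.09733 M.
Ka(NH4+) = Kw/Kb = 1.0e-14 / 1.8 x 10^-5 = 5.56e-10.
[H^+] = sqrt(Ka x [NH4+]) = sqrt(5.56e-10 x 0.09733) = 7.35e-6 M.
pH = -log(7.35e-6) = 5.13.

5.13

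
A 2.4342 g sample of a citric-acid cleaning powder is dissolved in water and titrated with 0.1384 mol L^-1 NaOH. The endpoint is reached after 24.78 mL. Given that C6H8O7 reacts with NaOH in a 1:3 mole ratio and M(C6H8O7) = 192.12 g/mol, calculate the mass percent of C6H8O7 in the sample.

n(NaOH) = 0.1384 x 0.02478 = 0.003430 mol.
n(C6H8O7) = 0.003430 / 3 = 0.001143 mol.
mass of C6H8O7 = 0.001143 x 192.12 = 0.2196 g.
% purity = 0.2196 / 2.4342 x 100 = 9.02%.

9.02%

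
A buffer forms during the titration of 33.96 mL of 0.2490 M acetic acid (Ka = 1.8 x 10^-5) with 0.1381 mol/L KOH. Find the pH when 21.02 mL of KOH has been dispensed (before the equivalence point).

4.46

Initial n(CH3COOH) = 0.2490 x 0.03396 = 0.008456 mol.
n(KOH) added = 0.1381 x 0.02102 = 0.002903 mol, converting that many moles of CH3COOH to CH3COO-.
Remaining n(CH3COOH) = 0.005553 mol; n(CH3COO-) = 0.002903 mol.
By Henderson-Hasselbalch, pH = pKa + log([A^-]/[HA]) = 4.74 + log(0.002903/0.005553) = 4.74 + (-0.28) = 4.46.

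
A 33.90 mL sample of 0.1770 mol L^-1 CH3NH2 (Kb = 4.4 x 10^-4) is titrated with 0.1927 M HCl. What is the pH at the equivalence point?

5.84

n(CH3NH2) = 0.1770 x 0.03390 = 0.006000 mol; V(HCl) at equivalence = 0.006000/0.1927 = 0.03114 L.
At equivalence the base is fully converted to CH3NH3+; total volume = 0.06504 L, so [CH3NH3+] = 0.006000/0.06504 = 0.09226 M.
Ka(CH3NH3+) = Kw/Kb = 1.0e-14 / 4.4 x 10^-4 = 2.27e-11.
[H^+] = sqrt(Ka x [CH3NH3+]) = sqrt(2.27e-11 x 0.09226) = 1.45e-6 M.
pH = -log(1.45e-6) = 5.84.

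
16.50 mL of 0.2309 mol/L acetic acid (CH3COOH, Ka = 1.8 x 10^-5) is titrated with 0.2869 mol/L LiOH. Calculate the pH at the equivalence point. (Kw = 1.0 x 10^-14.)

8.93

n(CH3COOH) = 0.2309 x 0.01650 = 0.003810 mol; V(LiOH) at equivalence = 0.003810/0.2869 = 0.01328 L.
At equivalence all the acid is converted to CH3COO-; total volume = 0.01650 + 0.01328 = 0.02978 L, so [CH3COO-] = 0.003810/0.02978 = 0.1279 M.
Kb = Kw/Ka = 1.0e-14 / 1.8 x 10^-5 = 5.56e-10.
[OH^-] = sqrt(Kb x [CH3COO-]) = sqrt(5.56e-10 x 0.1279) = 8.43e-6 M.
pOH = 5.07, so pH = 14.00 - 5.07 = 8.93.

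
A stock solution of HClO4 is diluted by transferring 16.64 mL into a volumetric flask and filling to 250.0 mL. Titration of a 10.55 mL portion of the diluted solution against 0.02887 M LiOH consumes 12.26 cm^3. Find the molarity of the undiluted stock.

n(LiOH) = 0.02887 x 0.01226 = 0.0003539 mol.
n(HClO4) in the aliquot = 0.0003539 mol.
[diluted HClO4] = 0.0003539 / 0.01055 = 0.03355 M.
Dilution factor = 250.0/16.64 = 15.02, so [stock] = 0.03355 x 15.02 = 0.504 M.

0.504 M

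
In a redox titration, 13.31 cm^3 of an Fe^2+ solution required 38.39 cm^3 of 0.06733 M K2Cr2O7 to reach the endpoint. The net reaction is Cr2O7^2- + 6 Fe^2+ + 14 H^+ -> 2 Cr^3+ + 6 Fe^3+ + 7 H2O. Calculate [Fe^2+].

n(K2Cr2O7) = 0.06733 x 0.03839 = 0.002585 mol.
From the balanced equation, 1 mol K2Cr2O7 reacts with 6 mol Fe^2+, so n(Fe^2+) = 0.002585 x 6/1 = 0.01551 mol.
[Fe^2+] = 0.01551 / 0.01331 L = 1.17 M.

1.17 M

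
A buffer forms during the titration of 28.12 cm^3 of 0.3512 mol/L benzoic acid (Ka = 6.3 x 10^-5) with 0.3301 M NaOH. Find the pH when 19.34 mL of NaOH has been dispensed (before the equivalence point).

4.46

Initial n(C6H5COOH) = 0.3512 x 0.02812 = 0.009876 mol.
n(NaOH) added = 0.3301 x 0.01934 = 0.006384 mol, converting that many moles of C6H5COOH to C6H5COO-.
Remaining n(C6H5COOH) = 0.003492 mol; n(C6H5COO-) = 0.006384 mol.
By Henderson-Hasselbalch, pH = pKa + log([A^-]/[HA]) = 4.20 + log(0.006384/0.003492) = 4.20 + (+0.26) = 4.46.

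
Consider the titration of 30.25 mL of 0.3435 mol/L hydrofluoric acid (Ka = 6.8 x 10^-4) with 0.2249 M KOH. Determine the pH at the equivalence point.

n(HF) = 0.3435 x 0.03025 = 0.01039 mol; V(KOH) at equivalence = 0.01039/0.2249 = 0.04620 L.
At equivalence all the acid is converted to F-; total volume = 0.03025 + 0.04620 = 0.07645 L, so [F-] = 0.01039/0.07645 = 0.1359 M.
Kb = Kw/Ka = 1.0e-14 / 6.8 x 10^-4 = 1.47e-11.
[OH^-] = sqrt(Kb x [F-]) = sqrt(1.47e-11 x 0.1359) = 1.41e-6 M.
pOH = 5.85, so pH = 14.00 - 5.85 = 8.15.

8.15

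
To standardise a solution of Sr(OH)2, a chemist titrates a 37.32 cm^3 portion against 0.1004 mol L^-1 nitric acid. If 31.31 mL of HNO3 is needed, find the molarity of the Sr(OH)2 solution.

n(HNO3) delivered = 0.1004 x 0.03131 = 0.003144 mol.
The reaction is 1 Sr(OH)2 + 2 HNO3, so n(Sr(OH)2) = 0.003144 x 1/2 = 0.001572 mol.
[Sr(OH)2] = 0.001572 mol / 0.03732 L = 0.0421 M.

0.0421 M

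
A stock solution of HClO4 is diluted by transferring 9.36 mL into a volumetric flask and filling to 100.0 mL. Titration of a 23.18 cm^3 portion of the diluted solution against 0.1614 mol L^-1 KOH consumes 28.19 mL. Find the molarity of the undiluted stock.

2.10 M

n(KOH) = 0.1614 x 0.02819 = 0.004550 mol.
n(HClO4) in the aliquot = 0.004550 mol.
[diluted HClO4] = 0.004550 / 0.02318 = 0.1963 M.
Dilution factor = 100.0/9.360 = 10.68, so [stock] = 0.1963 x 10.68 = 2.10 M.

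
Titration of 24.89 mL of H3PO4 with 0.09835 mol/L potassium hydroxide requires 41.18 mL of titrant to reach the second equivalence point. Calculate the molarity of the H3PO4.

n(KOH) = 0.09835 x 0.04118 = 0.004050 mol.
At the second equivalence point, 2 mol OH^- react per mol H3PO4, so n(H3PO4) = 0.004050 / 2 = 0.002025 mol.
[H3PO4] = 0.002025 / 0.02489 L = 0.0814 M.

0.0814 M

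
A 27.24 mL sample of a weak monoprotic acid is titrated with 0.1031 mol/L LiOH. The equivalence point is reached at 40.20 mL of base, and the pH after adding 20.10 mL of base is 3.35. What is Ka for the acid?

4.5 x 10^-4

20.10 mL is half of the equivalence volume, so this is the half-equivalence point where [HA] = [A^-].
At half-equivalence pH = pKa, so pKa = 3.35.
Ka = 10^(-3.35) = 4.5 x 10^-4.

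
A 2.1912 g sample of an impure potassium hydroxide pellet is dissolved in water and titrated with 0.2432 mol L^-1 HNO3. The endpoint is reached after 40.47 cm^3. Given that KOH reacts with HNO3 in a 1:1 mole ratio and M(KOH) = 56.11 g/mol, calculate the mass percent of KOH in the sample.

25.2%

n(HNO3) = 0.2432 x 0.04047 = 0.009842 mol.
n(KOH) = 0.009842 / 1 = 0.009842 mol.
mass of KOH = 0.009842 x 56.11 = 0.5523 g.
% purity = 0.5523 / 2.1912 x 100 = 25.2%.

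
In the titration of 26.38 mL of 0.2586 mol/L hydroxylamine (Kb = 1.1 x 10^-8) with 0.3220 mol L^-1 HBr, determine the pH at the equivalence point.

n(NH2OH) = 0.2586 x 0.02638 = 0.006822 mol; V(HBr) at equivalence = 0.006822/0.3220 = 0.02119 L.
At equivalence the base is fully converted to NH3OH+; total volume = 0.04757 L, so [NH3OH+] = 0.006822/0.04757 = 0.1434 M.
Ka(NH3OH+) = Kw/Kb = 1.0e-14 / 1.1 x 10^-8 = 9.09e-7.
[H^+] = sqrt(Ka x [NH3OH+]) = sqrt(9.09e-7 x 0.1434) = 0.000361 M.
pH = -log(0.000361) = 3.44.

3.44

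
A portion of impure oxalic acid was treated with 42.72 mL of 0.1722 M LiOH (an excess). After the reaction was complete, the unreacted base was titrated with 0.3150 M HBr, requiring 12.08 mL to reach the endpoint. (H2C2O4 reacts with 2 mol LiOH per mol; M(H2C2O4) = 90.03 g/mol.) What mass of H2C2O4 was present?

Total n(LiOH) added = 0.1722 x 0.04272 = 0.007356 mol.
n(HBr) used = 0.3150 x 0.01208 = 0.003805 mol, which equals the excess n(LiOH).
So n(LiOH) consumed by the sample = 0.007356 - 0.003805 = 0.003551 mol.
n(H2C2O4) = 0.003551 / 2 = 0.001776 mol.
mass = 0.001776 mol x 90.03 g/mol = 0.160 g.

0.160 g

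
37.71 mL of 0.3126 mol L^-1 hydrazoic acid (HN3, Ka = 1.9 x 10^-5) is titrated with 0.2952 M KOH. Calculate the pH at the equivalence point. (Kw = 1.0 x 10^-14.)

8.95

n(HN3) = 0.3126 x 0.03771 = 0.01179 mol; V(KOH) at equivalence = 0.01179/0.2952 = 0.03993 L.
At equivalence all the acid is converted to N3-; total volume = 0.03771 + 0.03993 = 0.07764 L, so [N3-] = 0.01179/0.07764 = 0.1518 M.
Kb = Kw/Ka = 1.0e-14 / 1.9 x 10^-5 = 5.26e-10.
[OH^-] = sqrt(Kb x [N3-]) = sqrt(5.26e-10 x 0.1518) = 8.94e-6 M.
pOH = 5.05, so pH = 14.00 - 5.05 = 8.95.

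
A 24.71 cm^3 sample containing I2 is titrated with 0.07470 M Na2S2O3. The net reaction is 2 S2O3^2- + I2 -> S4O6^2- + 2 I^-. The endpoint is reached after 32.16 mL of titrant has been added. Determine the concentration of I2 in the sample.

n(Na2S2O3) = 0.07470 x 0.03216 = 0.002402 mol.
From the balanced equation, 2 mol Na2S2O3 reacts with 1 mol I2, so n(I2) = 0.002402 x 1/2 = 0.001201 mol.
[I2] = 0.001201 / 0.02471 L = 0.0486 M.

0.0486 M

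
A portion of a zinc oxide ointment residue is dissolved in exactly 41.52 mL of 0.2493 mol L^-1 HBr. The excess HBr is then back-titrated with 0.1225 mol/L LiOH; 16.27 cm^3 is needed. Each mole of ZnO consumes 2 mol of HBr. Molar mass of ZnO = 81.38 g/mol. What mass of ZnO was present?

Total n(HBr) added = 0.2493 x 0.04152 = 0.01035 mol.
n(LiOH) used = 0.1225 x 0.01627 = 0.001993 mol, which equals the excess n(HBr).
So n(HBr) consumed by the sample = 0.01035 - 0.001993 = 0.008358 mol.
n(ZnO) = 0.008358 / 2 = 0.004179 mol.
mass = 0.004179 mol x 81.38 g/mol = 0.340 g.

0.340 g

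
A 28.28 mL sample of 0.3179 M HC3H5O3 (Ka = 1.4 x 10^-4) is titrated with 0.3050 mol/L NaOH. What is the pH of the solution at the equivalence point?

n(HC3H5O3) = 0.3179 x 0.02828 = 0.008990 mol; V(NaOH) at equivalence = 0.008990/0.3050 = 0.02948 L.
At equivalence all the acid is converted to C3H5O3-; total volume = 0.02828 + 0.02948 = 0.05776 L, so [C3H5O3-] = 0.008990/0.05776 = 0.1557 M.
Kb = Kw/Ka = 1.0e-14 / 1.4 x 10^-4 = 7.14e-11.
[OH^-] = sqrt(Kb x [C3H5O3-]) = sqrt(7.14e-11 x 0.1557) = 3.33e-6 M.
pOH = 5.48, so pH = 14.00 - 5.48 = 8.52.

8.52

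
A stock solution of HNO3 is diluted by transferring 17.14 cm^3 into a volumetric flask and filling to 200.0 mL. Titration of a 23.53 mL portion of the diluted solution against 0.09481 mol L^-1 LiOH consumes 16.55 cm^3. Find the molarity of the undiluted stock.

0.778 M

n(LiOH) = 0.09481 x 0.01655 = 0.001569 mol.
n(HNO3) in the aliquot = 0.001569 mol.
[diluted HNO3] = 0.001569 / 0.02353 = 0.06669 M.
Dilution factor = 200.0/17.14 = 11.67, so [stock] = 0.06669 x 11.67 = 0.778 M.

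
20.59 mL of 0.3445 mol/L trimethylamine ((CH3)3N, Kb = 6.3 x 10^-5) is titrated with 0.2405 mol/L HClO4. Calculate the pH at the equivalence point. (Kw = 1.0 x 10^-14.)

n((CH3)3N) = 0.3445 x 0.02059 = 0.007093 mol; V(HClO4) at equivalence = 0.007093/0.2405 = 0.02949 L.
At equivalence the base is fully converted to (CH3)3NH+; total volume = 0.05008 L, so [(CH3)3NH+] = 0.007093/0.05008 = 0.1416 M.
Ka((CH3)3NH+) = Kw/Kb = 1.0e-14 / 6.3 x 10^-5 = 1.59e-10.
[H^+] = sqrt(Ka x [(CH3)3NH+]) = sqrt(1.59e-10 x 0.1416) = 4.74e-6 M.
pH = -log(4.74e-6) = 5.32.

5.32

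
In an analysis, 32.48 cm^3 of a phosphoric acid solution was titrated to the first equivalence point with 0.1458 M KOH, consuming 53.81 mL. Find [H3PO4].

0.242 M

n(KOH) = 0.1458 x 0.05381 = 0.007845 mol.
At the first equivalence point, 1 mol OH^- react per mol H3PO4, so n(H3PO4) = 0.007845 / 1 = 0.007845 mol.
[H3PO4] = 0.007845 / 0.03248 L = 0.242 M.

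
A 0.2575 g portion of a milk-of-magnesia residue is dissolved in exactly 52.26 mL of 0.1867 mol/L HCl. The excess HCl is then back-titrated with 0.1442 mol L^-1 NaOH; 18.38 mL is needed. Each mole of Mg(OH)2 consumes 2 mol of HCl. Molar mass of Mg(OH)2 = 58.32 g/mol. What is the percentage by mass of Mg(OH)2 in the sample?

Total n(HCl) added = 0.1867 x 0.05226 = 0.009757 mol.
n(NaOH) used = 0.1442 x 0.01838 = 0.002650 mol, which equals the excess n(HCl).
So n(HCl) consumed by the sample = 0.009757 - 0.002650 = 0.007107 mol.
n(Mg(OH)2) = 0.007107 / 2 = 0.003553 mol.
mass Mg(OH)2 = 0.003553 x 58.32 = 0.2072 g, so %Mg(OH)2 = 0.2072/0.2575 x 100 = 80.5%.

80.5%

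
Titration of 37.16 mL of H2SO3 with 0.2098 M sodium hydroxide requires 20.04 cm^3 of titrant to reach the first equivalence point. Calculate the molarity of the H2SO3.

0.113 M

n(NaOH) = 0.2098 x 0.02004 = 0.004204 mol.
At the first equivalence point, 1 mol OH^- react per mol H2SO3, so n(H2SO3) = 0.004204 / 1 = 0.004204 mol.
[H2SO3] = 0.004204 / 0.03716 L = 0.113 M.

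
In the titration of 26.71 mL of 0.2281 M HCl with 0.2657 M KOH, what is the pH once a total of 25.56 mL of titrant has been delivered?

12.13

n(acid) = 0.2281 x 0.02671 = 0.006093 mol; n(KOH) added = 0.2657 x 0.02556 = 0.006791 mol.
Base is in excess by 0.006791 - 0.006093 = 0.0006987 mol in a total volume of 0.05227 L.
[OH^-] = 0.0006987/0.05227 = 0.01337 M, so pOH = 1.87 and pH = 14.00 - 1.87 = 12.13.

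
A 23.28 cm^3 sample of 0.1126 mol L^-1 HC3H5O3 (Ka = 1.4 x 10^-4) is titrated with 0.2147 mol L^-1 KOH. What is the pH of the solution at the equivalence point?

n(HC3H5O3) = 0.1126 x 0.02328 = 0.002621 mol; V(KOH) at equivalence = 0.002621/0.2147 = 0.01221 L.
At equivalence all the acid is converted to C3H5O3-; total volume = 0.02328 + 0.01221 = 0.03549 L, so [C3H5O3-] = 0.002621/0.03549 = 0.07386 M.
Kb = Kw/Ka = 1.0e-14 / 1.4 x 10^-4 = 7.14e-11.
[OH^-] = sqrt(Kb x [C3H5O3-]) = sqrt(7.14e-11 x 0.07386) = 2.30e-6 M.
pOH = 5.64, so pH = 14.00 - 5.64 = 8.36.

8.36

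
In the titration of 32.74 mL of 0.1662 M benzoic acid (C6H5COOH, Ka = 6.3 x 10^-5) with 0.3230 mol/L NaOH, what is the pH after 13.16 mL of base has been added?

4.75

Initial n(C6H5COOH) = 0.1662 x 0.03274 = 0.005441 mol.
n(NaOH) added = 0.3230 x 0.01316 = 0.004251 mol, converting that many moles of C6H5COOH to C6H5COO-.
Remaining n(C6H5COOH) = 0.001191 mol; n(C6H5COO-) = 0.004251 mol.
By Henderson-Hasselbalch, pH = pKa + log([A^-]/[HA]) = 4.20 + log(0.004251/0.001191) = 4.20 + (+0.55) = 4.75.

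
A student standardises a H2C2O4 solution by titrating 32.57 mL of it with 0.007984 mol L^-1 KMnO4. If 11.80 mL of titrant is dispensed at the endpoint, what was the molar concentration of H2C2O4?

n(KMnO4) = 0.007984 x 0.01180 = 9.421e-5 mol.
From the balanced equation, 2 mol KMnO4 reacts with 5 mol H2C2O4, so n(H2C2O4) = 9.421e-5 x 5/2 = 0.0002355 mol.
[H2C2O4] = 0.0002355 / 0.03257 L = 0.00723 M.

0.00723 M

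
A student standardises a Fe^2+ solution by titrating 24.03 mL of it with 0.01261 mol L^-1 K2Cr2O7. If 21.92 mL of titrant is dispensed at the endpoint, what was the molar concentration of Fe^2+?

n(K2Cr2O7) = 0.01261 x 0.02192 = 0.0002764 mol.
From the balanced equation, 1 mol K2Cr2O7 reacts with 6 mol Fe^2+, so n(Fe^2+) = 0.0002764 x 6/1 = 0.001658 mol.
[Fe^2+] = 0.001658 / 0.02403 L = 0.0690 M.

0.0690 M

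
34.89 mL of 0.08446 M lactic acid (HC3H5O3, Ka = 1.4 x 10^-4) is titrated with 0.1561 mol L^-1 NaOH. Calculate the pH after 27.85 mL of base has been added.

12.35

n(acid) = 0.08446 x 0.03489 = 0.002947 mol; n(NaOH) added = 0.1561 x 0.02785 = 0.004347 mol.
Base is in excess by 0.004347 - 0.002947 = 0.001401 mol in a total volume of 0.06274 L.
[OH^-] = 0.001401/0.06274 = 0.02232 M, so pOH = 1.65 and pH = 14.00 - 1.65 = 12.35.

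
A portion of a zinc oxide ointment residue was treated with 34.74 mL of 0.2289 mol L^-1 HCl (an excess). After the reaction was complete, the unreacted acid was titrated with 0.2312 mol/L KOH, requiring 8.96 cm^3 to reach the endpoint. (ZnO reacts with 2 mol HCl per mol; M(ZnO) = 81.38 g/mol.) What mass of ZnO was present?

Total n(HCl) added = 0.2289 x 0.03474 = 0.007952 mol.
n(KOH) used = 0.2312 x 0.008960 = 0.002072 mol, which equals the excess n(HCl).
So n(HCl) consumed by the sample = 0.007952 - 0.002072 = 0.005880 mol.
n(ZnO) = 0.005880 / 2 = 0.002940 mol.
mass = 0.002940 mol x 81.38 g/mol = 0.239 g.

0.239 g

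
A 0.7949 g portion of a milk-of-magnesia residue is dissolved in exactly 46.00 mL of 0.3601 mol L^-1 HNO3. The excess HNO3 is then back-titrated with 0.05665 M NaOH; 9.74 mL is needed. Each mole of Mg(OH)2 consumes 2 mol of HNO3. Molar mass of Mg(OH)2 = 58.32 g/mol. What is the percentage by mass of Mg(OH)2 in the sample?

58.7%

Total n(HNO3) added = 0.3601 x 0.04600 = 0.01656 mol.
n(NaOH) used = 0.05665 x 0.009740 = 0.0005518 mol, which equals the excess n(HNO3).
So n(HNO3) consumed by the sample = 0.01656 - 0.0005518 = 0.01601 mol.
n(Mg(OH)2) = 0.01601 / 2 = 0.008006 mol.
mass Mg(OH)2 = 0.008006 x 58.32 = 0.4669 g, so %Mg(OH)2 = 0.4669/0.7949 x 100 = 58.7%.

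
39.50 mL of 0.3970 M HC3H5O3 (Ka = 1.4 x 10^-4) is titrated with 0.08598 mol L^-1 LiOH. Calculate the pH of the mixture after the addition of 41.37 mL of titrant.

Initial n(HC3H5O3) = 0.3970 x 0.03950 = 0.01568 mol.
n(LiOH) added = 0.08598 x 0.04137 = 0.003557 mol, converting that many moles of HC3H5O3 to C3H5O3-.
Remaining n(HC3H5O3) = 0.01212 mol; n(C3H5O3-) = 0.003557 mol.
By Henderson-Hasselbalch, pH = pKa + log([A^-]/[HA]) = 3.85 + log(0.003557/0.01212) = 3.85 + (-0.53) = 3.32.

3.32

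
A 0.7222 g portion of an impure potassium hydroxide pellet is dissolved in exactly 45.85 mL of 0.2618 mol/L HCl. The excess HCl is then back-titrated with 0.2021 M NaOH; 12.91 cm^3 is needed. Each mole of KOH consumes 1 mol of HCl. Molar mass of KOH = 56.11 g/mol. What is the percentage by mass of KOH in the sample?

Total n(HCl) added = 0.2618 x 0.04585 = 0.01200 mol.
n(NaOH) used = 0.2021 x 0.01291 = 0.002609 mol, which equals the excess n(HCl).
So n(HCl) consumed by the sample = 0.01200 - 0.002609 = 0.009394 mol.
n(KOH) = 0.009394 / 1 = 0.009394 mol.
mass KOH = 0.009394 x 56.11 = 0.5271 g, so %KOH = 0.5271/0.7222 x 100 = 73.0%.

73.0%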